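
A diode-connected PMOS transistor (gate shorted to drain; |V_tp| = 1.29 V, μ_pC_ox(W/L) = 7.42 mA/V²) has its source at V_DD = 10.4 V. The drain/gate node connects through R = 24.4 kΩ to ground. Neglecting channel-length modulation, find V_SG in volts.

V_SG = 1.60 V

With gate tied to drain, V_SG = V_SD ≥ V_SG − |V_tp|, so the device is in saturation.
KCL at the drain: ½ k_p (V_SG − |V_tp|)² = (V_DD − V_SG)/R.
Let x = V_SG − 1.29. Then 90.5 x² + x − 9.11 = 0, giving x = 0.312 V (positive root), so V_SG = 1.6 V.
I_D = (V_DD − V_SG)/R = (10.4 − 1.6) / 24.4 = 0.361 mA.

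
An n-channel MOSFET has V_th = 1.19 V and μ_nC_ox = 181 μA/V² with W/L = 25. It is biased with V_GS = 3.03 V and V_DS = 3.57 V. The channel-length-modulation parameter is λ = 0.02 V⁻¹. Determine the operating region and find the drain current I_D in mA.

k_n = μ_nC_ox · (W/L) = 4.525 mA/V².
V_ov = V_GS − V_th = 3.03 − 1.19 = 1.84 V.
Since V_DS = 3.57 V ≥ V_ov = 1.84 V, the device is in saturation.
I_D = ½ k_n V_ov² (1 + λ V_DS) = 0.5 × 4.525 × 1.84² × (1 + 0.02 × 3.57) = 8.21 mA.

Saturation; I_D = 8.21 mA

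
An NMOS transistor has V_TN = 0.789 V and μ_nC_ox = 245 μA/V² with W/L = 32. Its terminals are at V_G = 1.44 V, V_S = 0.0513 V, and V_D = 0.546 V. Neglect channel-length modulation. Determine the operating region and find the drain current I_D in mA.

V_GS = V_G − V_S = 1.44 − 0.0513 = 1.39 V; V_DS = V_D − V_S = 0.546 − 0.0513 = 0.495 V.
k_n = μ_nC_ox · (W/L) = 7.84 mA/V².
V_ov = V_GS − V_TN = 1.39 − 0.789 = 0.6 V.
Since V_DS = 0.495 V < V_ov = 0.6 V, the device is in the triode region.
I_D = k_n [V_ov · V_DS − ½ V_DS²] = 7.84 × [0.6 × 0.495 − 0.5 × 0.495²] = 1.37 mA.

Triode; I_D = 1.37 mA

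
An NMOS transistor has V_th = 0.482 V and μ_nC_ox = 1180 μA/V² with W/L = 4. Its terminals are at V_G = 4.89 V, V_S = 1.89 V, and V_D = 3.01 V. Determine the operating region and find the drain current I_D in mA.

V_GS = V_G − V_S = 4.89 − 1.89 = 3 V; V_DS = V_D − V_S = 3.01 − 1.89 = 1.12 V.
k_n = μ_nC_ox · (W/L) = 4.72 mA/V².
V_ov = V_GS − V_th = 3 − 0.482 = 2.52 V.
Since V_DS = 1.12 V < V_ov = 2.52 V, the device is in the triode region.
I_D = k_n [V_ov · V_DS − ½ V_DS²] = 4.72 × [2.52 × 1.12 − 0.5 × 1.12²] = 10.4 mA.

Triode; I_D = 10.4 mA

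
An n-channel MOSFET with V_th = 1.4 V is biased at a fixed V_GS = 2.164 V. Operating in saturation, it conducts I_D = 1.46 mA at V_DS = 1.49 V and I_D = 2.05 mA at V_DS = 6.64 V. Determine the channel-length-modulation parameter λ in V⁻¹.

With V_GS fixed, I_D ∝ (1 + λ V_DS) in saturation, so I_D2/I_D1 = (1 + λ V_DS2)/(1 + λ V_DS1).
2.05/1.46 = 1.404 = (1 + 6.64 λ)/(1 + 1.49 λ).
Solving: λ (I_D1 V_DS2 − I_D2 V_DS1) = I_D2 − I_D1, so λ = (2.05 − 1.46) / (1.46 × 6.64 − 2.05 × 1.49) = 0.59 / 6.64 = 0.0889 V⁻¹.

λ = 0.0889 V⁻¹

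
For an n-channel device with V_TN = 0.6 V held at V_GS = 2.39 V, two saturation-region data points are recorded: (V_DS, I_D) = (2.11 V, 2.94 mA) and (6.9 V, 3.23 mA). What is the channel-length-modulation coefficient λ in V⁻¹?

With V_GS fixed, I_D ∝ (1 + λ V_DS) in saturation, so I_D2/I_D1 = (1 + λ V_DS2)/(1 + λ V_DS1).
3.23/2.94 = 1.099 = (1 + 6.9 λ)/(1 + 2.11 λ).
Solving: λ (I_D1 V_DS2 − I_D2 V_DS1) = I_D2 − I_D1, so λ = (3.23 − 2.94) / (2.94 × 6.9 − 3.23 × 2.11) = 0.29 / 13.5 = 0.0215 V⁻¹.

λ = 0.0215 V⁻¹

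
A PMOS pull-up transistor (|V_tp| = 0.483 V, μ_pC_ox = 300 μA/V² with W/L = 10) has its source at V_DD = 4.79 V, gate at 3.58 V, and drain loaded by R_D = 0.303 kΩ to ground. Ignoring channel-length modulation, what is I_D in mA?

I_D = 0.793 mA

V_SG = V_DD − V_G = 4.79 − 3.58 = 1.21 V, so V_ov = 1.21 − 0.483 = 0.727 V.
k_p = μ_pC_ox · (W/L) = 3 mA/V².
Assume saturation: I_D = ½ k_p V_ov² = 0.5 × 3 × 0.727² = 0.793 mA, giving V_SD = V_DD − I_D R_D = 4.79 − 0.793 × 0.303 = 4.55 V.
V_SD = 4.55 V ≥ V_ov = 0.727 V, confirming saturation.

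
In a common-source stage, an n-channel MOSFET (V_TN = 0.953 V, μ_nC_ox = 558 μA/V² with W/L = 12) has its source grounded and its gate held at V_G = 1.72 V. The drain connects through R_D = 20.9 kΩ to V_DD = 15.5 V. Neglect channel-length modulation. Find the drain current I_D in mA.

I_D = 0.734 mA

V_GS = V_G = 1.72 V, so V_ov = 1.72 − 0.953 = 0.767 V.
k_n = μ_nC_ox · (W/L) = 6.696 mA/V².
Assume saturation: I_D = ½ k_n V_ov² = 0.5 × 6.696 × 0.767² = 1.97 mA, giving V_DS = V_DD − I_D R_D = 15.5 − 1.97 × 20.9 = -25.7 V.
But -25.7 V < V_ov = 0.767 V, so the device is actually in triode.
In triode I_D = k_n[V_ov V_DS − ½ V_DS²] and I_D = (V_DD − V_DS)/R_D. Equating: 70 V_DS² − 108.3 V_DS + 15.5 = 0, giving V_DS = 0.16 V (the root below V_ov).
I_D = (15.5 − 0.16) / 20.9 = 0.734 mA.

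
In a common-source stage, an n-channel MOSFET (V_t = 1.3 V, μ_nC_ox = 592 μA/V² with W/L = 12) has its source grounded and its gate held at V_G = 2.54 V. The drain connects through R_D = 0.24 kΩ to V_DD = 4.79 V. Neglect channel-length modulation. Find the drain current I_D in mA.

I_D = 5.46 mA

V_GS = V_G = 2.54 V, so V_ov = 2.54 − 1.3 = 1.24 V.
k_n = μ_nC_ox · (W/L) = 7.104 mA/V².
Assume saturation: I_D = ½ k_n V_ov² = 0.5 × 7.104 × 1.24² = 5.46 mA, giving V_DS = V_DD − I_D R_D = 4.79 − 5.46 × 0.24 = 3.48 V.
V_DS = 3.48 V ≥ V_ov = 1.24 V, confirming saturation.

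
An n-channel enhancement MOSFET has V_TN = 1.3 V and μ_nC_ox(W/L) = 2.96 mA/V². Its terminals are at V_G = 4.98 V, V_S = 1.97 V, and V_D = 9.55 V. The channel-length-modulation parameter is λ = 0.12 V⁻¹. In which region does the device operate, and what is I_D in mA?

V_GS = V_G − V_S = 4.98 − 1.97 = 3.01 V; V_DS = V_D − V_S = 9.55 − 1.97 = 7.58 V.
V_ov = V_GS − V_TN = 3.01 − 1.3 = 1.71 V.
Since V_DS = 7.58 V ≥ V_ov = 1.71 V, the device is in saturation.
I_D = ½ k_n V_ov² (1 + λ V_DS) = 0.5 × 2.96 × 1.71² × (1 + 0.12 × 7.58) = 8.26 mA.

Saturation; I_D = 8.26 mA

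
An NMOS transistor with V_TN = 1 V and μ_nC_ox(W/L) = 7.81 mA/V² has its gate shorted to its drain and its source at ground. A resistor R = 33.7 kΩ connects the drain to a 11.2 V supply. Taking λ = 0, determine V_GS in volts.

V_GS = 1.27 V

With gate tied to drain, V_GS = V_DS ≥ V_GS − V_TN, so the device is in saturation.
KCL at the drain: ½ k_n (V_GS − V_TN)² = (V_DD − V_GS)/R.
Let x = V_GS − 1. Then 132 x² + x − 10.2 = 0, giving x = 0.275 V (positive root), so V_GS = 1.27 V.
I_D = (V_DD − V_GS)/R = (11.2 − 1.27) / 33.7 = 0.295 mA.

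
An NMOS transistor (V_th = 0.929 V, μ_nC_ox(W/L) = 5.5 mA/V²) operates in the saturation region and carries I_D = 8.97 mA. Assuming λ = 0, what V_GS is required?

In saturation I_D = ½ k_n (V_GS − V_th)², so V_GS − V_th = √(2 I_D / k_n) = √(2 × 8.97 / 5.5) = 1.81 V.
V_GS = 0.929 + 1.81 = 2.74 V.

V_GS = 2.74 V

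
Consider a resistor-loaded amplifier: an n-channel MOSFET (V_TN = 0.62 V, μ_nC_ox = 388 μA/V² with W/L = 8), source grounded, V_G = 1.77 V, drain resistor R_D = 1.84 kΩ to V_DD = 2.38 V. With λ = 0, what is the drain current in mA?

I_D = 1.10 mA

V_GS = V_G = 1.77 V, so V_ov = 1.77 − 0.62 = 1.15 V.
k_n = μ_nC_ox · (W/L) = 3.104 mA/V².
Assume saturation: I_D = ½ k_n V_ov² = 0.5 × 3.104 × 1.15² = 2.05 mA, giving V_DS = V_DD − I_D R_D = 2.38 − 2.05 × 1.84 = -1.4 V.
But -1.4 V < V_ov = 1.15 V, so the device is actually in triode.
In triode I_D = k_n[V_ov V_DS − ½ V_DS²] and I_D = (V_DD − V_DS)/R_D. Equating: 2.86 V_DS² − 7.568 V_DS + 2.38 = 0, giving V_DS = 0.365 V (the root below V_ov).
I_D = (2.38 − 0.365) / 1.84 = 1.1 mA.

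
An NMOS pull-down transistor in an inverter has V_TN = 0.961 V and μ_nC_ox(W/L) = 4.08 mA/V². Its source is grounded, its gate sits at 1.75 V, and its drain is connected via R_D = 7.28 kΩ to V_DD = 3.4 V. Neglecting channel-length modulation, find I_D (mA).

I_D = 0.446 mA

V_GS = V_G = 1.75 V, so V_ov = 1.75 − 0.961 = 0.789 V.
Assume saturation: I_D = ½ k_n V_ov² = 0.5 × 4.08 × 0.789² = 1.27 mA, giving V_DS = V_DD − I_D R_D = 3.4 − 1.27 × 7.28 = -5.85 V.
But -5.85 V < V_ov = 0.789 V, so the device is actually in triode.
In triode I_D = k_n[V_ov V_DS − ½ V_DS²] and I_D = (V_DD − V_DS)/R_D. Equating: 14.9 V_DS² − 24.44 V_DS + 3.4 = 0, giving V_DS = 0.153 V (the root below V_ov).
I_D = (3.4 − 0.153) / 7.28 = 0.446 mA.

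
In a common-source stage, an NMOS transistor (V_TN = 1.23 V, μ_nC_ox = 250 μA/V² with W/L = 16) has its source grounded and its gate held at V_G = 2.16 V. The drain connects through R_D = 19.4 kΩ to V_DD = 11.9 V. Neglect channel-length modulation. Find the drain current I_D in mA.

V_GS = V_G = 2.16 V, so V_ov = 2.16 − 1.23 = 0.93 V.
k_n = μ_nC_ox · (W/L) = 4 mA/V².
Assume saturation: I_D = ½ k_n V_ov² = 0.5 × 4 × 0.93² = 1.73 mA, giving V_DS = V_DD − I_D R_D = 11.9 − 1.73 × 19.4 = -21.7 V.
But -21.7 V < V_ov = 0.93 V, so the device is actually in triode.
In triode I_D = k_n[V_ov V_DS − ½ V_DS²] and I_D = (V_DD − V_DS)/R_D. Equating: 38.8 V_DS² − 73.17 V_DS + 11.9 = 0, giving V_DS = 0.18 V (the root below V_ov).
I_D = (11.9 − 0.18) / 19.4 = 0.604 mA.

I_D = 0.604 mA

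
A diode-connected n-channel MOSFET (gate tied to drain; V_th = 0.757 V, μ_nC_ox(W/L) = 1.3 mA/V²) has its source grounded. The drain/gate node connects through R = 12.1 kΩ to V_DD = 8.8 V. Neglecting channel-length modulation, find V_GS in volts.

With gate tied to drain, V_GS = V_DS ≥ V_GS − V_th, so the device is in saturation.
KCL at the drain: ½ k_n (V_GS − V_th)² = (V_DD − V_GS)/R.
Let x = V_GS − 0.757. Then 7.87 x² + x − 8.043 = 0, giving x = 0.95 V (positive root), so V_GS = 1.71 V.
I_D = (V_DD − V_GS)/R = (8.8 − 1.71) / 12.1 = 0.586 mA.

V_GS = 1.71 V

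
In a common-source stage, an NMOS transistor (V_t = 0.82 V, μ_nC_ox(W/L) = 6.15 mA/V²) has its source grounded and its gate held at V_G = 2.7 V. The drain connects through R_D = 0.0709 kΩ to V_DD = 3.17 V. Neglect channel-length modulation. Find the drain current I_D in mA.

I_D = 10.9 mA

V_GS = V_G = 2.7 V, so V_ov = 2.7 − 0.82 = 1.88 V.
Assume saturation: I_D = ½ k_n V_ov² = 0.5 × 6.15 × 1.88² = 10.9 mA, giving V_DS = V_DD − I_D R_D = 3.17 − 10.9 × 0.0709 = 2.4 V.
V_DS = 2.4 V ≥ V_ov = 1.88 V, confirming saturation.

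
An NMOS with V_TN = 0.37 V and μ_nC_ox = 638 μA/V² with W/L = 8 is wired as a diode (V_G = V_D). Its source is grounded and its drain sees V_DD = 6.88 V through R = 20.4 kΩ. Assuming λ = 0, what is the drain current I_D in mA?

I_D = 0.302 mA

With gate tied to drain, V_GS = V_DS ≥ V_GS − V_TN, so the device is in saturation.
k_n = μ_nC_ox · (W/L) = 5.104 mA/V².
KCL at the drain: ½ k_n (V_GS − V_TN)² = (V_DD − V_GS)/R.
Let x = V_GS − 0.37. Then 52.1 x² + x − 6.51 = 0, giving x = 0.344 V (positive root), so V_GS = 0.714 V.
I_D = (V_DD − V_GS)/R = (6.88 − 0.714) / 20.4 = 0.302 mA.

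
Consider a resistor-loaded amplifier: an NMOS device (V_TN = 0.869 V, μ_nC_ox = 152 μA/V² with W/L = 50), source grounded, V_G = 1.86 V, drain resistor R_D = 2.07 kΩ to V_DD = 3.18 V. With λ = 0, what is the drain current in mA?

I_D = 1.43 mA

V_GS = V_G = 1.86 V, so V_ov = 1.86 − 0.869 = 0.991 V.
k_n = μ_nC_ox · (W/L) = 7.6 mA/V².
Assume saturation: I_D = ½ k_n V_ov² = 0.5 × 7.6 × 0.991² = 3.73 mA, giving V_DS = V_DD − I_D R_D = 3.18 − 3.73 × 2.07 = -4.55 V.
But -4.55 V < V_ov = 0.991 V, so the device is actually in triode.
In triode I_D = k_n[V_ov V_DS − ½ V_DS²] and I_D = (V_DD − V_DS)/R_D. Equating: 7.87 V_DS² − 16.59 V_DS + 3.18 = 0, giving V_DS = 0.213 V (the root below V_ov).
I_D = (3.18 − 0.213) / 2.07 = 1.43 mA.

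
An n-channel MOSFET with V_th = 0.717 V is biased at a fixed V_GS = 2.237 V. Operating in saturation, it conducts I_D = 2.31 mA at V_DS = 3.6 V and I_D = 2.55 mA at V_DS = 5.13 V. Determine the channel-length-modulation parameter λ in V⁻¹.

λ = 0.0899 V⁻¹

With V_GS fixed, I_D ∝ (1 + λ V_DS) in saturation, so I_D2/I_D1 = (1 + λ V_DS2)/(1 + λ V_DS1).
2.55/2.31 = 1.104 = (1 + 5.13 λ)/(1 + 3.6 λ).
Solving: λ (I_D1 V_DS2 − I_D2 V_DS1) = I_D2 − I_D1, so λ = (2.55 − 2.31) / (2.31 × 5.13 − 2.55 × 3.6) = 0.24 / 2.67 = 0.0899 V⁻¹.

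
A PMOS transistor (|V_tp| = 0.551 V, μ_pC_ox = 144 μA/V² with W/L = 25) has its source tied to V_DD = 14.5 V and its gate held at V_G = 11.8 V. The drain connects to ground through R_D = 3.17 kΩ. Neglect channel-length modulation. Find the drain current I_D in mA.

I_D = 4.36 mA

V_SG = V_DD − V_G = 14.5 − 11.8 = 2.7 V, so V_ov = 2.7 − 0.551 = 2.15 V.
k_p = μ_pC_ox · (W/L) = 3.6 mA/V².
Assume saturation: I_D = ½ k_p V_ov² = 0.5 × 3.6 × 2.15² = 8.31 mA, giving V_SD = V_DD − I_D R_D = 14.5 − 8.31 × 3.17 = -11.9 V.
But -11.9 V < V_ov = 2.15 V, so the device is actually in triode.
In triode I_D = k_p[V_ov V_SD − ½ V_SD²] and I_D = (V_DD − V_SD)/R_D. Equating: 5.71 V_SD² − 25.52 V_SD + 14.5 = 0, giving V_SD = 0.668 V (the root below V_ov).
I_D = (14.5 − 0.668) / 3.17 = 4.36 mA.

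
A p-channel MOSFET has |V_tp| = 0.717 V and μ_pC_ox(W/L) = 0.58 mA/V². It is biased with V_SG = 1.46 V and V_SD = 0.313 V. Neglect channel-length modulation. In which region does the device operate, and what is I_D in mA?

Triode; I_D = 0.106 mA

V_ov = V_SG − |V_tp| = 1.46 − 0.717 = 0.743 V.
Since V_SD = 0.313 V < V_ov = 0.743 V, the device is in the triode region.
I_D = k_p [V_ov · V_SD − ½ V_SD²] = 0.58 × [0.743 × 0.313 − 0.5 × 0.313²] = 0.106 mA.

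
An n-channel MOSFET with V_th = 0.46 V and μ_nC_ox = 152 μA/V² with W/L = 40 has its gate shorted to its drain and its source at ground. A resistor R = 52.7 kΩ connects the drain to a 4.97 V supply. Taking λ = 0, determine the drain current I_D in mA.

With gate tied to drain, V_GS = V_DS ≥ V_GS − V_th, so the device is in saturation.
k_n = μ_nC_ox · (W/L) = 6.08 mA/V².
KCL at the drain: ½ k_n (V_GS − V_th)² = (V_DD − V_GS)/R.
Let x = V_GS − 0.46. Then 160 x² + x − 4.51 = 0, giving x = 0.165 V (positive root), so V_GS = 0.625 V.
I_D = (V_DD − V_GS)/R = (4.97 − 0.625) / 52.7 = 0.0825 mA.

I_D = 0.0825 mA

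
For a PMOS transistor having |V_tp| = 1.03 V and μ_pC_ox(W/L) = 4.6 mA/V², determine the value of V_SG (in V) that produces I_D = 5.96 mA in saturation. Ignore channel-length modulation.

V_SG = 2.64 V

In saturation I_D = ½ k_p (V_SG − |V_tp|)², so V_SG − |V_tp| = √(2 I_D / k_p) = √(2 × 5.96 / 4.6) = 1.61 V.
V_SG = 1.03 + 1.61 = 2.64 V.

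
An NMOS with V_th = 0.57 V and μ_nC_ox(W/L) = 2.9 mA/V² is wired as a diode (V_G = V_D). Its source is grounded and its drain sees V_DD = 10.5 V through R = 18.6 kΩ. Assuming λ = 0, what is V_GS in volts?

V_GS = 1.16 V

With gate tied to drain, V_GS = V_DS ≥ V_GS − V_th, so the device is in saturation.
KCL at the drain: ½ k_n (V_GS − V_th)² = (V_DD − V_GS)/R.
Let x = V_GS − 0.57. Then 27 x² + x − 9.93 = 0, giving x = 0.589 V (positive root), so V_GS = 1.16 V.
I_D = (V_DD − V_GS)/R = (10.5 − 1.16) / 18.6 = 0.502 mA.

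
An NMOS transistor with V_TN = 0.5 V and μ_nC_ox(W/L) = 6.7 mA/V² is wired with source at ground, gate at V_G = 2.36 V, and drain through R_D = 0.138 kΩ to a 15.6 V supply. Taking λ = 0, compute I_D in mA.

V_GS = V_G = 2.36 V, so V_ov = 2.36 − 0.5 = 1.86 V.
Assume saturation: I_D = ½ k_n V_ov² = 0.5 × 6.7 × 1.86² = 11.6 mA, giving V_DS = V_DD − I_D R_D = 15.6 − 11.6 × 0.138 = 14 V.
V_DS = 14 V ≥ V_ov = 1.86 V, confirming saturation.

I_D = 11.6 mA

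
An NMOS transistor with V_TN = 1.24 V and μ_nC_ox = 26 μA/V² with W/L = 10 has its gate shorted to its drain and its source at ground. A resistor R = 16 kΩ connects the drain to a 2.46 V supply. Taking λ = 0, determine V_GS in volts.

V_GS = 1.80 V

With gate tied to drain, V_GS = V_DS ≥ V_GS − V_TN, so the device is in saturation.
k_n = μ_nC_ox · (W/L) = 0.26 mA/V².
KCL at the drain: ½ k_n (V_GS − V_TN)² = (V_DD − V_GS)/R.
Let x = V_GS − 1.24. Then 2.08 x² + x − 1.22 = 0, giving x = 0.562 V (positive root), so V_GS = 1.8 V.
I_D = (V_DD − V_GS)/R = (2.46 − 1.8) / 16 = 0.0411 mA.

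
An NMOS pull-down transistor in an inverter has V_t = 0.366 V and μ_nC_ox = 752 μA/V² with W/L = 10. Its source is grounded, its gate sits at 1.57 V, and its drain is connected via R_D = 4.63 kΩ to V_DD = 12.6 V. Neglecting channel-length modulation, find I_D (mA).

V_GS = V_G = 1.57 V, so V_ov = 1.57 − 0.366 = 1.2 V.
k_n = μ_nC_ox · (W/L) = 7.52 mA/V².
Assume saturation: I_D = ½ k_n V_ov² = 0.5 × 7.52 × 1.2² = 5.45 mA, giving V_DS = V_DD − I_D R_D = 12.6 − 5.45 × 4.63 = -12.6 V.
But -12.6 V < V_ov = 1.2 V, so the device is actually in triode.
In triode I_D = k_n[V_ov V_DS − ½ V_DS²] and I_D = (V_DD − V_DS)/R_D. Equating: 17.4 V_DS² − 42.92 V_DS + 12.6 = 0, giving V_DS = 0.341 V (the root below V_ov).
I_D = (12.6 − 0.341) / 4.63 = 2.65 mA.

I_D = 2.65 mA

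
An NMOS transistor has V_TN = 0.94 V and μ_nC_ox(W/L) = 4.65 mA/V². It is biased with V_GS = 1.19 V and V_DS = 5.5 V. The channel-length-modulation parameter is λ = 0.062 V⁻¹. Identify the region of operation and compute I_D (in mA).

V_ov = V_GS − V_TN = 1.19 − 0.94 = 0.25 V.
Since V_DS = 5.5 V ≥ V_ov = 0.25 V, the device is in saturation.
I_D = ½ k_n V_ov² (1 + λ V_DS) = 0.5 × 4.65 × 0.25² × (1 + 0.062 × 5.5) = 0.195 mA.

Saturation; I_D = 0.195 mA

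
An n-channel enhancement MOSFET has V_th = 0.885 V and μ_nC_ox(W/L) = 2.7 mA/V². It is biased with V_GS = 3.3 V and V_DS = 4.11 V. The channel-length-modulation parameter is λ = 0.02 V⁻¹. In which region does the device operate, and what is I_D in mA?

V_ov = V_GS − V_th = 3.3 − 0.885 = 2.42 V.
Since V_DS = 4.11 V ≥ V_ov = 2.42 V, the device is in saturation.
I_D = ½ k_n V_ov² (1 + λ V_DS) = 0.5 × 2.7 × 2.42² × (1 + 0.02 × 4.11) = 8.52 mA.

Saturation; I_D = 8.52 mA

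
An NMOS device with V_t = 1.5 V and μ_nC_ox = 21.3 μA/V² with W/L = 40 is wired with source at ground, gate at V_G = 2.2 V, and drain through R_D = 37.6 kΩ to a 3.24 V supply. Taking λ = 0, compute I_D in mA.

V_GS = V_G = 2.2 V, so V_ov = 2.2 − 1.5 = 0.7 V.
k_n = μ_nC_ox · (W/L) = 0.852 mA/V².
Assume saturation: I_D = ½ k_n V_ov² = 0.5 × 0.852 × 0.7² = 0.209 mA, giving V_DS = V_DD − I_D R_D = 3.24 − 0.209 × 37.6 = -4.61 V.
But -4.61 V < V_ov = 0.7 V, so the device is actually in triode.
In triode I_D = k_n[V_ov V_DS − ½ V_DS²] and I_D = (V_DD − V_DS)/R_D. Equating: 16 V_DS² − 23.42 V_DS + 3.24 = 0, giving V_DS = 0.155 V (the root below V_ov).
I_D = (3.24 − 0.155) / 37.6 = 0.0821 mA.

I_D = 0.0821 mA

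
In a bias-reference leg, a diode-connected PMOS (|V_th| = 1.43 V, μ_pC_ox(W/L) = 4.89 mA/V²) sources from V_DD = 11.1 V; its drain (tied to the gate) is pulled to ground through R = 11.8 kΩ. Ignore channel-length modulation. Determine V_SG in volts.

With gate tied to drain, V_SG = V_SD ≥ V_SG − |V_th|, so the device is in saturation.
KCL at the drain: ½ k_p (V_SG − |V_th|)² = (V_DD − V_SG)/R.
Let x = V_SG − 1.43. Then 28.9 x² + x − 9.67 = 0, giving x = 0.562 V (positive root), so V_SG = 1.99 V.
I_D = (V_DD − V_SG)/R = (11.1 − 1.99) / 11.8 = 0.772 mA.

V_SG = 1.99 V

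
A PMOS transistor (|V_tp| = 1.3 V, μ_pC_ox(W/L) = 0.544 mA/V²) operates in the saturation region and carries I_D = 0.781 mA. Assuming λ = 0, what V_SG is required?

In saturation I_D = ½ k_p (V_SG − |V_tp|)², so V_SG − |V_tp| = √(2 I_D / k_p) = √(2 × 0.781 / 0.544) = 1.69 V.
V_SG = 1.3 + 1.69 = 2.99 V.

V_SG = 2.99 V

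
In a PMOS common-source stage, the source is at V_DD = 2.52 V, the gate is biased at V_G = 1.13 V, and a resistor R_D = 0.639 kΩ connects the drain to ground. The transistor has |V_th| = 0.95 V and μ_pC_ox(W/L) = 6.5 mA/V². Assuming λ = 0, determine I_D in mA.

V_SG = V_DD − V_G = 2.52 − 1.13 = 1.39 V, so V_ov = 1.39 − 0.95 = 0.44 V.
Assume saturation: I_D = ½ k_p V_ov² = 0.5 × 6.5 × 0.44² = 0.629 mA, giving V_SD = V_DD − I_D R_D = 2.52 − 0.629 × 0.639 = 2.12 V.
V_SD = 2.12 V ≥ V_ov = 0.44 V, confirming saturation.

I_D = 0.629 mA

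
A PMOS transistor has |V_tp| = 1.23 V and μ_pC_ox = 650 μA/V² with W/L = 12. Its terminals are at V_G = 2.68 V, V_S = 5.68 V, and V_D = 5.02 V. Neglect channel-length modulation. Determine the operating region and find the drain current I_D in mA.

Triode; I_D = 7.41 mA

V_SG = V_S − V_G = 5.68 − 2.68 = 3 V; V_SD = V_S − V_D = 5.68 − 5.02 = 0.66 V.
k_p = μ_pC_ox · (W/L) = 7.8 mA/V².
V_ov = V_SG − |V_tp| = 3 − 1.23 = 1.77 V.
Since V_SD = 0.66 V < V_ov = 1.77 V, the device is in the triode region.
I_D = k_p [V_ov · V_SD − ½ V_SD²] = 7.8 × [1.77 × 0.66 − 0.5 × 0.66²] = 7.41 mA.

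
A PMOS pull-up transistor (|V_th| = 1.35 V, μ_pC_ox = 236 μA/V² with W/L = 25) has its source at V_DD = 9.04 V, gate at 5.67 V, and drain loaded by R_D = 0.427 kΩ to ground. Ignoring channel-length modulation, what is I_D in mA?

V_SG = V_DD − V_G = 9.04 − 5.67 = 3.37 V, so V_ov = 3.37 − 1.35 = 2.02 V.
k_p = μ_pC_ox · (W/L) = 5.9 mA/V².
Assume saturation: I_D = ½ k_p V_ov² = 0.5 × 5.9 × 2.02² = 12 mA, giving V_SD = V_DD − I_D R_D = 9.04 − 12 × 0.427 = 3.9 V.
V_SD = 3.9 V ≥ V_ov = 2.02 V, confirming saturation.

I_D = 12.0 mA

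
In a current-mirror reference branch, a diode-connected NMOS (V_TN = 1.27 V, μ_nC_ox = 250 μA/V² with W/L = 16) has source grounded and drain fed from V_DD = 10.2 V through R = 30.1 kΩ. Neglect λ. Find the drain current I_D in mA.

With gate tied to drain, V_GS = V_DS ≥ V_GS − V_TN, so the device is in saturation.
k_n = μ_nC_ox · (W/L) = 4 mA/V².
KCL at the drain: ½ k_n (V_GS − V_TN)² = (V_DD − V_GS)/R.
Let x = V_GS − 1.27. Then 60.2 x² + x − 8.93 = 0, giving x = 0.377 V (positive root), so V_GS = 1.65 V.
I_D = (V_DD − V_GS)/R = (10.2 − 1.65) / 30.1 = 0.284 mA.

I_D = 0.284 mA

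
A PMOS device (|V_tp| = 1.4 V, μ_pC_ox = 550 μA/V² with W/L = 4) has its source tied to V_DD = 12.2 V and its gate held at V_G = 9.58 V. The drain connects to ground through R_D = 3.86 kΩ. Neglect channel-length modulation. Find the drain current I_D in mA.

I_D = 1.64 mA

V_SG = V_DD − V_G = 12.2 − 9.58 = 2.62 V, so V_ov = 2.62 − 1.4 = 1.22 V.
k_p = μ_pC_ox · (W/L) = 2.2 mA/V².
Assume saturation: I_D = ½ k_p V_ov² = 0.5 × 2.2 × 1.22² = 1.64 mA, giving V_SD = V_DD − I_D R_D = 12.2 − 1.64 × 3.86 = 5.88 V.
V_SD = 5.88 V ≥ V_ov = 1.22 V, confirming saturation.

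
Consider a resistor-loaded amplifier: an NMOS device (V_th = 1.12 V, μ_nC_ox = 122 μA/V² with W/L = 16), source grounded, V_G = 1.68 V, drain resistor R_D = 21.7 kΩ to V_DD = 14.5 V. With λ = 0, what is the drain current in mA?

V_GS = V_G = 1.68 V, so V_ov = 1.68 − 1.12 = 0.56 V.
k_n = μ_nC_ox · (W/L) = 1.952 mA/V².
Assume saturation: I_D = ½ k_n V_ov² = 0.5 × 1.952 × 0.56² = 0.306 mA, giving V_DS = V_DD − I_D R_D = 14.5 − 0.306 × 21.7 = 7.86 V.
V_DS = 7.86 V ≥ V_ov = 0.56 V, confirming saturation.

I_D = 0.306 mA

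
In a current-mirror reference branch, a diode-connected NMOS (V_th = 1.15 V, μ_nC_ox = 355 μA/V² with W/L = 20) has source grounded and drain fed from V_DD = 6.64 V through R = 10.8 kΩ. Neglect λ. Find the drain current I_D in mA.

I_D = 0.474 mA

With gate tied to drain, V_GS = V_DS ≥ V_GS − V_th, so the device is in saturation.
k_n = μ_nC_ox · (W/L) = 7.1 mA/V².
KCL at the drain: ½ k_n (V_GS − V_th)² = (V_DD − V_GS)/R.
Let x = V_GS − 1.15. Then 38.3 x² + x − 5.49 = 0, giving x = 0.366 V (positive root), so V_GS = 1.52 V.
I_D = (V_DD − V_GS)/R = (6.64 − 1.52) / 10.8 = 0.474 mA.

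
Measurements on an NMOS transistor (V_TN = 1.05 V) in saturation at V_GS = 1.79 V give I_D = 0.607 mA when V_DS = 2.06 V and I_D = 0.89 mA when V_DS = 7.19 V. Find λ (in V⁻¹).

With V_GS fixed, I_D ∝ (1 + λ V_DS) in saturation, so I_D2/I_D1 = (1 + λ V_DS2)/(1 + λ V_DS1).
0.89/0.607 = 1.466 = (1 + 7.19 λ)/(1 + 2.06 λ).
Solving: λ (I_D1 V_DS2 − I_D2 V_DS1) = I_D2 − I_D1, so λ = (0.89 − 0.607) / (0.607 × 7.19 − 0.89 × 2.06) = 0.283 / 2.53 = 0.112 V⁻¹.

λ = 0.112 V⁻¹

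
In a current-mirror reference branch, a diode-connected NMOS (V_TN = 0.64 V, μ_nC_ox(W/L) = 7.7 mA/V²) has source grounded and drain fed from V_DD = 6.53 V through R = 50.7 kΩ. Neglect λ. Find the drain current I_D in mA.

I_D = 0.113 mA

With gate tied to drain, V_GS = V_DS ≥ V_GS − V_TN, so the device is in saturation.
KCL at the drain: ½ k_n (V_GS − V_TN)² = (V_DD − V_GS)/R.
Let x = V_GS − 0.64. Then 195 x² + x − 5.89 = 0, giving x = 0.171 V (positive root), so V_GS = 0.811 V.
I_D = (V_DD − V_GS)/R = (6.53 − 0.811) / 50.7 = 0.113 mA.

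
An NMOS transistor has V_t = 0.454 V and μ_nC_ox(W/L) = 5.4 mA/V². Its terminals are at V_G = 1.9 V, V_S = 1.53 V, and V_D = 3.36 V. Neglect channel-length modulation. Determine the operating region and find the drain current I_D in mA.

Cutoff; I_D = 0 mA

V_GS = V_G − V_S = 1.9 − 1.53 = 0.37 V; V_DS = V_D − V_S = 3.36 − 1.53 = 1.83 V.
V_GS = 0.37 V < V_t = 0.454 V, so the transistor is in cutoff.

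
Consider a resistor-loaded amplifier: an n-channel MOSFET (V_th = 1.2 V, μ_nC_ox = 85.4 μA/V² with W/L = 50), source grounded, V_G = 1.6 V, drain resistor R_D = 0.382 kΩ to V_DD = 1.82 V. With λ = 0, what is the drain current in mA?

I_D = 0.342 mA

V_GS = V_G = 1.6 V, so V_ov = 1.6 − 1.2 = 0.4 V.
k_n = μ_nC_ox · (W/L) = 4.27 mA/V².
Assume saturation: I_D = ½ k_n V_ov² = 0.5 × 4.27 × 0.4² = 0.342 mA, giving V_DS = V_DD − I_D R_D = 1.82 − 0.342 × 0.382 = 1.69 V.
V_DS = 1.69 V ≥ V_ov = 0.4 V, confirming saturation.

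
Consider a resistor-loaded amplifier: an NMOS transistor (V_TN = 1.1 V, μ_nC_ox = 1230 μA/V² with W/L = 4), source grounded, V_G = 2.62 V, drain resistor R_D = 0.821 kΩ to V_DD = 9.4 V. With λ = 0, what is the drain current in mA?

V_GS = V_G = 2.62 V, so V_ov = 2.62 − 1.1 = 1.52 V.
k_n = μ_nC_ox · (W/L) = 4.92 mA/V².
Assume saturation: I_D = ½ k_n V_ov² = 0.5 × 4.92 × 1.52² = 5.68 mA, giving V_DS = V_DD − I_D R_D = 9.4 − 5.68 × 0.821 = 4.73 V.
V_DS = 4.73 V ≥ V_ov = 1.52 V, confirming saturation.

I_D = 5.68 mA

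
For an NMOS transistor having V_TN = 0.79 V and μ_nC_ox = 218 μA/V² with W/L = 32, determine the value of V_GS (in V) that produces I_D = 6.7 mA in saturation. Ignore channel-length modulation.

V_GS = 2.18 V

k_n = μ_nC_ox · (W/L) = 6.976 mA/V².
In saturation I_D = ½ k_n (V_GS − V_TN)², so V_GS − V_TN = √(2 I_D / k_n) = √(2 × 6.7 / 6.976) = 1.39 V.
V_GS = 0.79 + 1.39 = 2.18 V.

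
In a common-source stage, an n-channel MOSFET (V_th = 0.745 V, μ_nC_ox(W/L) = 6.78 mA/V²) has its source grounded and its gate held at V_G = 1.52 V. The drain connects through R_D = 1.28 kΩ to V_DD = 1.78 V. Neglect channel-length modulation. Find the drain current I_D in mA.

V_GS = V_G = 1.52 V, so V_ov = 1.52 − 0.745 = 0.775 V.
Assume saturation: I_D = ½ k_n V_ov² = 0.5 × 6.78 × 0.775² = 2.04 mA, giving V_DS = V_DD − I_D R_D = 1.78 − 2.04 × 1.28 = -0.826 V.
But -0.826 V < V_ov = 0.775 V, so the device is actually in triode.
In triode I_D = k_n[V_ov V_DS − ½ V_DS²] and I_D = (V_DD − V_DS)/R_D. Equating: 4.34 V_DS² − 7.726 V_DS + 1.78 = 0, giving V_DS = 0.272 V (the root below V_ov).
I_D = (1.78 − 0.272) / 1.28 = 1.18 mA.

I_D = 1.18 mA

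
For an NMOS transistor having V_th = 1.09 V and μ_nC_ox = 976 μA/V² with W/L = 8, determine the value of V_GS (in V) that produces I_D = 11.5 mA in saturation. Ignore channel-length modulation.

k_n = μ_nC_ox · (W/L) = 7.808 mA/V².
In saturation I_D = ½ k_n (V_GS − V_th)², so V_GS − V_th = √(2 I_D / k_n) = √(2 × 11.5 / 7.808) = 1.72 V.
V_GS = 1.09 + 1.72 = 2.81 V.

V_GS = 2.81 V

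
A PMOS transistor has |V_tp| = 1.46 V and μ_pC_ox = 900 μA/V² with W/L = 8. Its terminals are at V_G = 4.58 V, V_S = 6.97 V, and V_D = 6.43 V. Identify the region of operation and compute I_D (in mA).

V_SG = V_S − V_G = 6.97 − 4.58 = 2.39 V; V_SD = V_S − V_D = 6.97 − 6.43 = 0.54 V.
k_p = μ_pC_ox · (W/L) = 7.2 mA/V².
V_ov = V_SG − |V_tp| = 2.39 − 1.46 = 0.93 V.
Since V_SD = 0.54 V < V_ov = 0.93 V, the device is in the triode region.
I_D = k_p [V_ov · V_SD − ½ V_SD²] = 7.2 × [0.93 × 0.54 − 0.5 × 0.54²] = 2.57 mA.

Triode; I_D = 2.57 mA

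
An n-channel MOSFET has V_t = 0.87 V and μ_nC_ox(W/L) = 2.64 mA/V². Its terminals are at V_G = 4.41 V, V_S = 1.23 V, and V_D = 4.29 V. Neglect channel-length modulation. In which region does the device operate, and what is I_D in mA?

V_GS = V_G − V_S = 4.41 − 1.23 = 3.18 V; V_DS = V_D − V_S = 4.29 − 1.23 = 3.06 V.
V_ov = V_GS − V_t = 3.18 − 0.87 = 2.31 V.
Since V_DS = 3.06 V ≥ V_ov = 2.31 V, the device is in saturation.
I_D = ½ k_n V_ov² = 0.5 × 2.64 × 2.31² = 7.04 mA.

Saturation; I_D = 7.04 mA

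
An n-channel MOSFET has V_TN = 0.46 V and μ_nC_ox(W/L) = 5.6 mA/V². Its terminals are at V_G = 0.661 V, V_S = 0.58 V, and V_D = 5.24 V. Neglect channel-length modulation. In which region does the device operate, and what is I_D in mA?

V_GS = V_G − V_S = 0.661 − 0.58 = 0.081 V; V_DS = V_D − V_S = 5.24 − 0.58 = 4.66 V.
V_GS = 0.081 V < V_TN = 0.46 V, so the transistor is in cutoff.

Cutoff; I_D = 0 mA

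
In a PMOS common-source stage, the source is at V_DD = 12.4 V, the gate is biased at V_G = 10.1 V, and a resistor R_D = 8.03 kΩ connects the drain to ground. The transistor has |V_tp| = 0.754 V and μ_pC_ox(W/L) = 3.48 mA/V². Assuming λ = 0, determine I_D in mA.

I_D = 1.51 mA

V_SG = V_DD − V_G = 12.4 − 10.1 = 2.3 V, so V_ov = 2.3 − 0.754 = 1.55 V.
Assume saturation: I_D = ½ k_p V_ov² = 0.5 × 3.48 × 1.55² = 4.16 mA, giving V_SD = V_DD − I_D R_D = 12.4 − 4.16 × 8.03 = -21 V.
But -21 V < V_ov = 1.55 V, so the device is actually in triode.
In triode I_D = k_p[V_ov V_SD − ½ V_SD²] and I_D = (V_DD − V_SD)/R_D. Equating: 14 V_SD² − 44.2 V_SD + 12.4 = 0, giving V_SD = 0.311 V (the root below V_ov).
I_D = (12.4 − 0.311) / 8.03 = 1.51 mA.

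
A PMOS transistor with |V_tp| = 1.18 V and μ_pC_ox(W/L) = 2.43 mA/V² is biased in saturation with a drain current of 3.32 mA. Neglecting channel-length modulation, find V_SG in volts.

V_SG = 2.83 V

In saturation I_D = ½ k_p (V_SG − |V_tp|)², so V_SG − |V_tp| = √(2 I_D / k_p) = √(2 × 3.32 / 2.43) = 1.65 V.
V_SG = 1.18 + 1.65 = 2.83 V.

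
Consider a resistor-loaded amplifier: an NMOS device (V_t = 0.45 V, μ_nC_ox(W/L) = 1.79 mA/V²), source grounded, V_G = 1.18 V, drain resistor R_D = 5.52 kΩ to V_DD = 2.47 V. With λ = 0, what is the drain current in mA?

V_GS = V_G = 1.18 V, so V_ov = 1.18 − 0.45 = 0.73 V.
Assume saturation: I_D = ½ k_n V_ov² = 0.5 × 1.79 × 0.73² = 0.477 mA, giving V_DS = V_DD − I_D R_D = 2.47 − 0.477 × 5.52 = -0.163 V.
But -0.163 V < V_ov = 0.73 V, so the device is actually in triode.
In triode I_D = k_n[V_ov V_DS − ½ V_DS²] and I_D = (V_DD − V_DS)/R_D. Equating: 4.94 V_DS² − 8.213 V_DS + 2.47 = 0, giving V_DS = 0.394 V (the root below V_ov).
I_D = (2.47 − 0.394) / 5.52 = 0.376 mA.

I_D = 0.376 mA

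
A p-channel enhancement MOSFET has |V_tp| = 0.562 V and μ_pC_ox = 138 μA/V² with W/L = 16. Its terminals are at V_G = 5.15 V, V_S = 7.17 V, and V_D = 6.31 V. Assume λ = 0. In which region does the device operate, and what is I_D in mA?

V_SG = V_S − V_G = 7.17 − 5.15 = 2.02 V; V_SD = V_S − V_D = 7.17 − 6.31 = 0.86 V.
k_p = μ_pC_ox · (W/L) = 2.208 mA/V².
V_ov = V_SG − |V_tp| = 2.02 − 0.562 = 1.46 V.
Since V_SD = 0.86 V < V_ov = 1.46 V, the device is in the triode region.
I_D = k_p [V_ov · V_SD − ½ V_SD²] = 2.208 × [1.46 × 0.86 − 0.5 × 0.86²] = 1.95 mA.

Triode; I_D = 1.95 mA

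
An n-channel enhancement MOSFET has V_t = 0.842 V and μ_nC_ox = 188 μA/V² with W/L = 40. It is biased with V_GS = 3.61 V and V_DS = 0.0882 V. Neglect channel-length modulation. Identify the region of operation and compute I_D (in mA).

k_n = μ_nC_ox · (W/L) = 7.52 mA/V².
V_ov = V_GS − V_t = 3.61 − 0.842 = 2.77 V.
Since V_DS = 0.0882 V < V_ov = 2.77 V, the device is in the triode region.
I_D = k_n [V_ov · V_DS − ½ V_DS²] = 7.52 × [2.77 × 0.0882 − 0.5 × 0.0882²] = 1.81 mA.

Triode; I_D = 1.81 mA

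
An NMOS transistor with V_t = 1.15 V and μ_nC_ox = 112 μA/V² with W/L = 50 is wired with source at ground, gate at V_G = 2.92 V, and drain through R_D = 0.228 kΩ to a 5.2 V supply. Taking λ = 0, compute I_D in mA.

V_GS = V_G = 2.92 V, so V_ov = 2.92 − 1.15 = 1.77 V.
k_n = μ_nC_ox · (W/L) = 5.6 mA/V².
Assume saturation: I_D = ½ k_n V_ov² = 0.5 × 5.6 × 1.77² = 8.77 mA, giving V_DS = V_DD − I_D R_D = 5.2 − 8.77 × 0.228 = 3.2 V.
V_DS = 3.2 V ≥ V_ov = 1.77 V, confirming saturation.

I_D = 8.77 mA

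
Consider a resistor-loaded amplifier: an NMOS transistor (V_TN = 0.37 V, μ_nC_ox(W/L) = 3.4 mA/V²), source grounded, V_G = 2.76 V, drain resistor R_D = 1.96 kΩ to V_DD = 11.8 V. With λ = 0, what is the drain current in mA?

V_GS = V_G = 2.76 V, so V_ov = 2.76 − 0.37 = 2.39 V.
Assume saturation: I_D = ½ k_n V_ov² = 0.5 × 3.4 × 2.39² = 9.71 mA, giving V_DS = V_DD − I_D R_D = 11.8 − 9.71 × 1.96 = -7.23 V.
But -7.23 V < V_ov = 2.39 V, so the device is actually in triode.
In triode I_D = k_n[V_ov V_DS − ½ V_DS²] and I_D = (V_DD − V_DS)/R_D. Equating: 3.33 V_DS² − 16.93 V_DS + 11.8 = 0, giving V_DS = 0.834 V (the root below V_ov).
I_D = (11.8 − 0.834) / 1.96 = 5.59 mA.

I_D = 5.59 mA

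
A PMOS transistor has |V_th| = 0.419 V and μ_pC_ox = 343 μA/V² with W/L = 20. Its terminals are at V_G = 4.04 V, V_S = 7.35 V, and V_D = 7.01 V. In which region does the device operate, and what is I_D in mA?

V_SG = V_S − V_G = 7.35 − 4.04 = 3.31 V; V_SD = V_S − V_D = 7.35 − 7.01 = 0.34 V.
k_p = μ_pC_ox · (W/L) = 6.86 mA/V².
V_ov = V_SG − |V_th| = 3.31 − 0.419 = 2.89 V.
Since V_SD = 0.34 V < V_ov = 2.89 V, the device is in the triode region.
I_D = k_p [V_ov · V_SD − ½ V_SD²] = 6.86 × [2.89 × 0.34 − 0.5 × 0.34²] = 6.35 mA.

Triode; I_D = 6.35 mA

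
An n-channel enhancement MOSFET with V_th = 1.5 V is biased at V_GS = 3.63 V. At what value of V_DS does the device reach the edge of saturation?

V_DS,sat = 2.13 V

The boundary between triode and saturation is V_DS = V_GS − V_th = V_ov.
V_ov = 3.63 − 1.5 = 2.13 V.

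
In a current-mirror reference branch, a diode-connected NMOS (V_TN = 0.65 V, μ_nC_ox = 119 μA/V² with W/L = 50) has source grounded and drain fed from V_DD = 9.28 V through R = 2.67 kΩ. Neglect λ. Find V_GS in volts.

With gate tied to drain, V_GS = V_DS ≥ V_GS − V_TN, so the device is in saturation.
k_n = μ_nC_ox · (W/L) = 5.95 mA/V².
KCL at the drain: ½ k_n (V_GS − V_TN)² = (V_DD − V_GS)/R.
Let x = V_GS − 0.65. Then 7.94 x² + x − 8.63 = 0, giving x = 0.981 V (positive root), so V_GS = 1.63 V.
I_D = (V_DD − V_GS)/R = (9.28 − 1.63) / 2.67 = 2.86 mA.

V_GS = 1.63 V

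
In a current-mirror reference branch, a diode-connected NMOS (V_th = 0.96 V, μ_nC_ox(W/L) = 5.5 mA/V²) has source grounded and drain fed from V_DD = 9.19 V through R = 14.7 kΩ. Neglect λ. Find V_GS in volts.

V_GS = 1.40 V

With gate tied to drain, V_GS = V_DS ≥ V_GS − V_th, so the device is in saturation.
KCL at the drain: ½ k_n (V_GS − V_th)² = (V_DD − V_GS)/R.
Let x = V_GS − 0.96. Then 40.4 x² + x − 8.23 = 0, giving x = 0.439 V (positive root), so V_GS = 1.4 V.
I_D = (V_DD − V_GS)/R = (9.19 − 1.4) / 14.7 = 0.53 mA.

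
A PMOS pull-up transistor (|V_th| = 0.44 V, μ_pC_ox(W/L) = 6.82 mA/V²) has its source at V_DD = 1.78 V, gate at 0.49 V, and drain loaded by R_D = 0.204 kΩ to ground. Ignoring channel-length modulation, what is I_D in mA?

I_D = 2.46 mA

V_SG = V_DD − V_G = 1.78 − 0.49 = 1.29 V, so V_ov = 1.29 − 0.44 = 0.85 V.
Assume saturation: I_D = ½ k_p V_ov² = 0.5 × 6.82 × 0.85² = 2.46 mA, giving V_SD = V_DD − I_D R_D = 1.78 − 2.46 × 0.204 = 1.28 V.
V_SD = 1.28 V ≥ V_ov = 0.85 V, confirming saturation.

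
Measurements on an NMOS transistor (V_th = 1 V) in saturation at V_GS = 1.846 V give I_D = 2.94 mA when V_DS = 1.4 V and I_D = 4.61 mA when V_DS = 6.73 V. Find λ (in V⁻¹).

λ = 0.125 V⁻¹

With V_GS fixed, I_D ∝ (1 + λ V_DS) in saturation, so I_D2/I_D1 = (1 + λ V_DS2)/(1 + λ V_DS1).
4.61/2.94 = 1.568 = (1 + 6.73 λ)/(1 + 1.4 λ).
Solving: λ (I_D1 V_DS2 − I_D2 V_DS1) = I_D2 − I_D1, so λ = (4.61 − 2.94) / (2.94 × 6.73 − 4.61 × 1.4) = 1.67 / 13.3 = 0.125 V⁻¹.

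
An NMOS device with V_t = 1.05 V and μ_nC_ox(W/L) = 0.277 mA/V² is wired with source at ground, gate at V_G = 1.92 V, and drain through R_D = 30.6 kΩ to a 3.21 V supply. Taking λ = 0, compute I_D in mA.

V_GS = V_G = 1.92 V, so V_ov = 1.92 − 1.05 = 0.87 V.
Assume saturation: I_D = ½ k_n V_ov² = 0.5 × 0.277 × 0.87² = 0.105 mA, giving V_DS = V_DD − I_D R_D = 3.21 − 0.105 × 30.6 = 0.00218 V.
But 0.00218 V < V_ov = 0.87 V, so the device is actually in triode.
In triode I_D = k_n[V_ov V_DS − ½ V_DS²] and I_D = (V_DD − V_DS)/R_D. Equating: 4.24 V_DS² − 8.374 V_DS + 3.21 = 0, giving V_DS = 0.52 V (the root below V_ov).
I_D = (3.21 − 0.52) / 30.6 = 0.0879 mA.

I_D = 0.0879 mA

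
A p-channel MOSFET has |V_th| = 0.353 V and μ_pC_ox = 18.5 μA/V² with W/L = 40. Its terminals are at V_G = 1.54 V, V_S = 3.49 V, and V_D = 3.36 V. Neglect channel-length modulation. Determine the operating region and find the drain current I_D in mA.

Triode; I_D = 0.147 mA

V_SG = V_S − V_G = 3.49 − 1.54 = 1.95 V; V_SD = V_S − V_D = 3.49 − 3.36 = 0.13 V.
k_p = μ_pC_ox · (W/L) = 0.74 mA/V².
V_ov = V_SG − |V_th| = 1.95 − 0.353 = 1.6 V.
Since V_SD = 0.13 V < V_ov = 1.6 V, the device is in the triode region.
I_D = k_p [V_ov · V_SD − ½ V_SD²] = 0.74 × [1.6 × 0.13 − 0.5 × 0.13²] = 0.147 mA.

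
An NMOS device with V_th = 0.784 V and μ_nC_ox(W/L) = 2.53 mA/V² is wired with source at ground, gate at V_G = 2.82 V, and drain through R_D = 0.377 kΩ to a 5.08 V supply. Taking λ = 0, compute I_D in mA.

I_D = 5.24 mA

V_GS = V_G = 2.82 V, so V_ov = 2.82 − 0.784 = 2.04 V.
Assume saturation: I_D = ½ k_n V_ov² = 0.5 × 2.53 × 2.04² = 5.24 mA, giving V_DS = V_DD − I_D R_D = 5.08 − 5.24 × 0.377 = 3.1 V.
V_DS = 3.1 V ≥ V_ov = 2.04 V, confirming saturation.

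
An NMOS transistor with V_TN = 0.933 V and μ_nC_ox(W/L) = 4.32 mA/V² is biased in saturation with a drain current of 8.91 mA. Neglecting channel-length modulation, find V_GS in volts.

V_GS = 2.96 V

In saturation I_D = ½ k_n (V_GS − V_TN)², so V_GS − V_TN = √(2 I_D / k_n) = √(2 × 8.91 / 4.32) = 2.03 V.
V_GS = 0.933 + 2.03 = 2.96 V.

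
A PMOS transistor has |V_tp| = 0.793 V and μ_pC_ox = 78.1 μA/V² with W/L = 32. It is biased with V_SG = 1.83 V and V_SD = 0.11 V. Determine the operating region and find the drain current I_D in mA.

k_p = μ_pC_ox · (W/L) = 2.499 mA/V².
V_ov = V_SG − |V_tp| = 1.83 − 0.793 = 1.04 V.
Since V_SD = 0.11 V < V_ov = 1.04 V, the device is in the triode region.
I_D = k_p [V_ov · V_SD − ½ V_SD²] = 2.499 × [1.04 × 0.11 − 0.5 × 0.11²] = 0.27 mA.

Triode; I_D = 0.270 mA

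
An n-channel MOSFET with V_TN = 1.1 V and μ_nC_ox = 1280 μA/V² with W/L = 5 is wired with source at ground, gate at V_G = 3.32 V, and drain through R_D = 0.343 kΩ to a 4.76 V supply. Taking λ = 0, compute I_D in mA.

I_D = 11.0 mA

V_GS = V_G = 3.32 V, so V_ov = 3.32 − 1.1 = 2.22 V.
k_n = μ_nC_ox · (W/L) = 6.4 mA/V².
Assume saturation: I_D = ½ k_n V_ov² = 0.5 × 6.4 × 2.22² = 15.8 mA, giving V_DS = V_DD − I_D R_D = 4.76 − 15.8 × 0.343 = -0.649 V.
But -0.649 V < V_ov = 2.22 V, so the device is actually in triode.
In triode I_D = k_n[V_ov V_DS − ½ V_DS²] and I_D = (V_DD − V_DS)/R_D. Equating: 1.1 V_DS² − 5.873 V_DS + 4.76 = 0, giving V_DS = 0.996 V (the root below V_ov).
I_D = (4.76 − 0.996) / 0.343 = 11 mA.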